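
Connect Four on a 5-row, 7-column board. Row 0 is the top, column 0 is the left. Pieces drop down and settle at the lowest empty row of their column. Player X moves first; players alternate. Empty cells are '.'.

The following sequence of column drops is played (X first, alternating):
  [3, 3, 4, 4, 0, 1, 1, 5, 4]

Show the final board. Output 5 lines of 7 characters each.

Move 1: X drops in col 3, lands at row 4
Move 2: O drops in col 3, lands at row 3
Move 3: X drops in col 4, lands at row 4
Move 4: O drops in col 4, lands at row 3
Move 5: X drops in col 0, lands at row 4
Move 6: O drops in col 1, lands at row 4
Move 7: X drops in col 1, lands at row 3
Move 8: O drops in col 5, lands at row 4
Move 9: X drops in col 4, lands at row 2

Answer: .......
.......
....X..
.X.OO..
XO.XXO.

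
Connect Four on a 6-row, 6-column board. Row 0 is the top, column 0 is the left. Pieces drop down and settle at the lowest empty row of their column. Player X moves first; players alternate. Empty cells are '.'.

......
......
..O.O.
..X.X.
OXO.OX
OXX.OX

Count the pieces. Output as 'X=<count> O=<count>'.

X=7 O=7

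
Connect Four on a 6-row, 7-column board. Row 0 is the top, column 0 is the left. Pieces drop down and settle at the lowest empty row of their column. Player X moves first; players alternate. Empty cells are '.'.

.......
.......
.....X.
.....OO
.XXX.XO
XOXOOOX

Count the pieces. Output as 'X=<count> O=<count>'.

X=8 O=7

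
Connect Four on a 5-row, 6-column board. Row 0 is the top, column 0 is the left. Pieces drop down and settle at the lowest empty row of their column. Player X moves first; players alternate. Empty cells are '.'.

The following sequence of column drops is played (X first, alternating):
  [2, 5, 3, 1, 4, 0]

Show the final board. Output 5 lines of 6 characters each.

Move 1: X drops in col 2, lands at row 4
Move 2: O drops in col 5, lands at row 4
Move 3: X drops in col 3, lands at row 4
Move 4: O drops in col 1, lands at row 4
Move 5: X drops in col 4, lands at row 4
Move 6: O drops in col 0, lands at row 4

Answer: ......
......
......
......
OOXXXO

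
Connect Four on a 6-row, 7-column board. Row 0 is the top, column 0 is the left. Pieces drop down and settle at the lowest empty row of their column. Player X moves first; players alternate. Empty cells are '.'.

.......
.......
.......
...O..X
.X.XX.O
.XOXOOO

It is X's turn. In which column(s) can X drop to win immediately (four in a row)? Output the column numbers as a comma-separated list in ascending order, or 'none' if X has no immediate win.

Answer: 2

Derivation:
col 0: drop X → no win
col 1: drop X → no win
col 2: drop X → WIN!
col 3: drop X → no win
col 4: drop X → no win
col 5: drop X → no win
col 6: drop X → no win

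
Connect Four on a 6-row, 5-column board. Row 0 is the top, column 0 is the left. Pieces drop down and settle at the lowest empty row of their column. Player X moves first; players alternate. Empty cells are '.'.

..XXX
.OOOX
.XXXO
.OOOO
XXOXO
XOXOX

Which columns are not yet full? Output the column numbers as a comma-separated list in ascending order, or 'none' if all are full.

col 0: top cell = '.' → open
col 1: top cell = '.' → open
col 2: top cell = 'X' → FULL
col 3: top cell = 'X' → FULL
col 4: top cell = 'X' → FULL

Answer: 0,1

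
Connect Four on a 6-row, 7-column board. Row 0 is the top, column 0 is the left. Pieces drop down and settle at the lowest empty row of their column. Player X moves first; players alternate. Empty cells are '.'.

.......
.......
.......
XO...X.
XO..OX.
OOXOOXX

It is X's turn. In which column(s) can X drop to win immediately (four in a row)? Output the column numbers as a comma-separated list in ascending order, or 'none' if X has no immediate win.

Answer: 5

Derivation:
col 0: drop X → no win
col 1: drop X → no win
col 2: drop X → no win
col 3: drop X → no win
col 4: drop X → no win
col 5: drop X → WIN!
col 6: drop X → no win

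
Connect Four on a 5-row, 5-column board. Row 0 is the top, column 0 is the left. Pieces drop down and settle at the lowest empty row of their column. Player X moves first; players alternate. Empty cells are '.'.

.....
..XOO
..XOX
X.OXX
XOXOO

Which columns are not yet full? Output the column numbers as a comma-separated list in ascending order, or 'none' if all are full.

col 0: top cell = '.' → open
col 1: top cell = '.' → open
col 2: top cell = '.' → open
col 3: top cell = '.' → open
col 4: top cell = '.' → open

Answer: 0,1,2,3,4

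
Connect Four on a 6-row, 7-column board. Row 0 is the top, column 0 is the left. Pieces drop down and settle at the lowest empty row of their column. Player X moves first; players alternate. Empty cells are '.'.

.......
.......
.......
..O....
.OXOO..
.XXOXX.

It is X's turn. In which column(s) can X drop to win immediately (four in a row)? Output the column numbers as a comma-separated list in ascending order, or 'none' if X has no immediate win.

Answer: none

Derivation:
col 0: drop X → no win
col 1: drop X → no win
col 2: drop X → no win
col 3: drop X → no win
col 4: drop X → no win
col 5: drop X → no win
col 6: drop X → no win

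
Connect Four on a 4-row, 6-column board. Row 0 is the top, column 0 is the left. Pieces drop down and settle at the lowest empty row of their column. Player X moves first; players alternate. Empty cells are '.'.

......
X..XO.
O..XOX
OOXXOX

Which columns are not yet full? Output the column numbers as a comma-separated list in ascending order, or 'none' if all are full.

Answer: 0,1,2,3,4,5

Derivation:
col 0: top cell = '.' → open
col 1: top cell = '.' → open
col 2: top cell = '.' → open
col 3: top cell = '.' → open
col 4: top cell = '.' → open
col 5: top cell = '.' → open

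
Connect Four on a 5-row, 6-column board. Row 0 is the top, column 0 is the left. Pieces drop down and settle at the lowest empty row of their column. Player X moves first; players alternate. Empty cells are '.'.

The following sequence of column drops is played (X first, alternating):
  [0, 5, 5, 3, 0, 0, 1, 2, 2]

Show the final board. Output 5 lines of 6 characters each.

Move 1: X drops in col 0, lands at row 4
Move 2: O drops in col 5, lands at row 4
Move 3: X drops in col 5, lands at row 3
Move 4: O drops in col 3, lands at row 4
Move 5: X drops in col 0, lands at row 3
Move 6: O drops in col 0, lands at row 2
Move 7: X drops in col 1, lands at row 4
Move 8: O drops in col 2, lands at row 4
Move 9: X drops in col 2, lands at row 3

Answer: ......
......
O.....
X.X..X
XXOO.O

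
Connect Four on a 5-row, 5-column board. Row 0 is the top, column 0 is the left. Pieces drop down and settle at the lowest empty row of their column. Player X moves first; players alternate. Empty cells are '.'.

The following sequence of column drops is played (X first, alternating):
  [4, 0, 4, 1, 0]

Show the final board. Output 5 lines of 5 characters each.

Move 1: X drops in col 4, lands at row 4
Move 2: O drops in col 0, lands at row 4
Move 3: X drops in col 4, lands at row 3
Move 4: O drops in col 1, lands at row 4
Move 5: X drops in col 0, lands at row 3

Answer: .....
.....
.....
X...X
OO..X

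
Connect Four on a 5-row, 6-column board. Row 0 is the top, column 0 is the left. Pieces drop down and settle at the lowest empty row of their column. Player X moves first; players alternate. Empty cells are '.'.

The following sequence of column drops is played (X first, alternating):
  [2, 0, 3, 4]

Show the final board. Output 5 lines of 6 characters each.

Move 1: X drops in col 2, lands at row 4
Move 2: O drops in col 0, lands at row 4
Move 3: X drops in col 3, lands at row 4
Move 4: O drops in col 4, lands at row 4

Answer: ......
......
......
......
O.XXO.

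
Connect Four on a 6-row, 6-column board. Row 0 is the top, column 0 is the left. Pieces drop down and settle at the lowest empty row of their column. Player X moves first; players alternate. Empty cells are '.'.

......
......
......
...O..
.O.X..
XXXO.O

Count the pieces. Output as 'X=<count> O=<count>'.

X=4 O=4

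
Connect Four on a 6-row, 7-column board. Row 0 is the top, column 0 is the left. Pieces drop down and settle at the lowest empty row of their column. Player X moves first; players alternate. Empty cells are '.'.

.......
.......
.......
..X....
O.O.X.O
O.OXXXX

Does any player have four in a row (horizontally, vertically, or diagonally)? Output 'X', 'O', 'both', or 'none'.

X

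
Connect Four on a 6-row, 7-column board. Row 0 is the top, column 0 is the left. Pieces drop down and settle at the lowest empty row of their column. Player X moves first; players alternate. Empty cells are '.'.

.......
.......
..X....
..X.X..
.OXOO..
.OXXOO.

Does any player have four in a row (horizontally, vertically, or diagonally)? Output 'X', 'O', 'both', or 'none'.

X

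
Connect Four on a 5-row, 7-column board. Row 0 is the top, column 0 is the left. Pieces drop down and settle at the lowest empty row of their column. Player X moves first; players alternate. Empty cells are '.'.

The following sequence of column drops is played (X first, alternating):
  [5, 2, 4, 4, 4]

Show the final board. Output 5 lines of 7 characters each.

Move 1: X drops in col 5, lands at row 4
Move 2: O drops in col 2, lands at row 4
Move 3: X drops in col 4, lands at row 4
Move 4: O drops in col 4, lands at row 3
Move 5: X drops in col 4, lands at row 2

Answer: .......
.......
....X..
....O..
..O.XX.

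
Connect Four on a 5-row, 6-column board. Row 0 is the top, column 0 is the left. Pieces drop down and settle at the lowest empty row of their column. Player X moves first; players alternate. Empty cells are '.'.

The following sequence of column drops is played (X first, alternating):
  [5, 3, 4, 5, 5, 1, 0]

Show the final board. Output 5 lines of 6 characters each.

Move 1: X drops in col 5, lands at row 4
Move 2: O drops in col 3, lands at row 4
Move 3: X drops in col 4, lands at row 4
Move 4: O drops in col 5, lands at row 3
Move 5: X drops in col 5, lands at row 2
Move 6: O drops in col 1, lands at row 4
Move 7: X drops in col 0, lands at row 4

Answer: ......
......
.....X
.....O
XO.OXX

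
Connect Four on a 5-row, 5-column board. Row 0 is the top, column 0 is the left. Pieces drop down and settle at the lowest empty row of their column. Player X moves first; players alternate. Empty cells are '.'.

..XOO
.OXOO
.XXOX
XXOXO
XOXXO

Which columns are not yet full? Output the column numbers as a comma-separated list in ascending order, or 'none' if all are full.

Answer: 0,1

Derivation:
col 0: top cell = '.' → open
col 1: top cell = '.' → open
col 2: top cell = 'X' → FULL
col 3: top cell = 'O' → FULL
col 4: top cell = 'O' → FULL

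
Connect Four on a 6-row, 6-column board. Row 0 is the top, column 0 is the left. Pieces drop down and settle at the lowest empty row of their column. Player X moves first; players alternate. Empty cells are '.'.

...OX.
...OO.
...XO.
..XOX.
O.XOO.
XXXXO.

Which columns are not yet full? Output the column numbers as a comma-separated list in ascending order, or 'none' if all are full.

Answer: 0,1,2,5

Derivation:
col 0: top cell = '.' → open
col 1: top cell = '.' → open
col 2: top cell = '.' → open
col 3: top cell = 'O' → FULL
col 4: top cell = 'X' → FULL
col 5: top cell = '.' → open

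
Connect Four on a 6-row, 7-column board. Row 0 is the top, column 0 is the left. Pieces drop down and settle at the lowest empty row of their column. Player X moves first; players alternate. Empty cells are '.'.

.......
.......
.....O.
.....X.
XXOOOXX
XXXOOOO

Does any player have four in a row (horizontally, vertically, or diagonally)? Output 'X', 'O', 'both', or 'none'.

O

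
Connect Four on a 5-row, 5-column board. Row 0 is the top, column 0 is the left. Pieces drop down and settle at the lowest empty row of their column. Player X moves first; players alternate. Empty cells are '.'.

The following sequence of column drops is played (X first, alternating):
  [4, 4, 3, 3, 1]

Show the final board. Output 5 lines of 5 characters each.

Answer: .....
.....
.....
...OO
.X.XX

Derivation:
Move 1: X drops in col 4, lands at row 4
Move 2: O drops in col 4, lands at row 3
Move 3: X drops in col 3, lands at row 4
Move 4: O drops in col 3, lands at row 3
Move 5: X drops in col 1, lands at row 4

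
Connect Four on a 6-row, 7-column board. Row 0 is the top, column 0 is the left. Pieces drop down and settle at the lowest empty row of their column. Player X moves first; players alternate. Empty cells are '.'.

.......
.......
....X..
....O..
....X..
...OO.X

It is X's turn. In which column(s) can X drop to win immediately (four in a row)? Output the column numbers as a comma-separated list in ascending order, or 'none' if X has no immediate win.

col 0: drop X → no win
col 1: drop X → no win
col 2: drop X → no win
col 3: drop X → no win
col 4: drop X → no win
col 5: drop X → no win
col 6: drop X → no win

Answer: none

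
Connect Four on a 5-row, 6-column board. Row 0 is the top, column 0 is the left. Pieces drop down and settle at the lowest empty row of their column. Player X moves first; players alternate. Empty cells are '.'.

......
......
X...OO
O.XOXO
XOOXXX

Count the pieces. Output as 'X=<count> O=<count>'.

X=7 O=7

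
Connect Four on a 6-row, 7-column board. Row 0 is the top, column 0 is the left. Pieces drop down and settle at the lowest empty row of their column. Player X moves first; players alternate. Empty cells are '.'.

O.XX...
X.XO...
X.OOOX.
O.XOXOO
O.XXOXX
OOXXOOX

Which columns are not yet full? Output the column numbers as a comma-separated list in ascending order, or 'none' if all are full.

col 0: top cell = 'O' → FULL
col 1: top cell = '.' → open
col 2: top cell = 'X' → FULL
col 3: top cell = 'X' → FULL
col 4: top cell = '.' → open
col 5: top cell = '.' → open
col 6: top cell = '.' → open

Answer: 1,4,5,6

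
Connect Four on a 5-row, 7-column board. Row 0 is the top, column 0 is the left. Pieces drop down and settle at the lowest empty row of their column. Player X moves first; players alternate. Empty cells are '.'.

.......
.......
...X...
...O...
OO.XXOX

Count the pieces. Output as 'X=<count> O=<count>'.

X=4 O=4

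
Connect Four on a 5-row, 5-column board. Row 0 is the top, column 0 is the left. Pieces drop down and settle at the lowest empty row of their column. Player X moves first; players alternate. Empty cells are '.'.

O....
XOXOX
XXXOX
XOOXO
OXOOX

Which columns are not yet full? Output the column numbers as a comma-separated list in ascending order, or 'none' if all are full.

col 0: top cell = 'O' → FULL
col 1: top cell = '.' → open
col 2: top cell = '.' → open
col 3: top cell = '.' → open
col 4: top cell = '.' → open

Answer: 1,2,3,4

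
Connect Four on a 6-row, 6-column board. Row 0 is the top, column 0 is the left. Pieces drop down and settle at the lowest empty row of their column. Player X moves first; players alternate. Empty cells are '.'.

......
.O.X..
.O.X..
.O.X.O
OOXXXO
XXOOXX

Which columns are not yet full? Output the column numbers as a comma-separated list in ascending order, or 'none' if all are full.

col 0: top cell = '.' → open
col 1: top cell = '.' → open
col 2: top cell = '.' → open
col 3: top cell = '.' → open
col 4: top cell = '.' → open
col 5: top cell = '.' → open

Answer: 0,1,2,3,4,5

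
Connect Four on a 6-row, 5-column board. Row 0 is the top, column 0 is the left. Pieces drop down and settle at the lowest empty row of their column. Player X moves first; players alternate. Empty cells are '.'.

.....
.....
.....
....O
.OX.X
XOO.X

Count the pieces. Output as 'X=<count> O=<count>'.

X=4 O=4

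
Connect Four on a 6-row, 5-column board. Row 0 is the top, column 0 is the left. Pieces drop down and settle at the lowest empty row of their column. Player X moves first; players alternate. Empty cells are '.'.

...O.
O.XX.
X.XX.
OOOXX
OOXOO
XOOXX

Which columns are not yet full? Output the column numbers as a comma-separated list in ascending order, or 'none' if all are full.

col 0: top cell = '.' → open
col 1: top cell = '.' → open
col 2: top cell = '.' → open
col 3: top cell = 'O' → FULL
col 4: top cell = '.' → open

Answer: 0,1,2,4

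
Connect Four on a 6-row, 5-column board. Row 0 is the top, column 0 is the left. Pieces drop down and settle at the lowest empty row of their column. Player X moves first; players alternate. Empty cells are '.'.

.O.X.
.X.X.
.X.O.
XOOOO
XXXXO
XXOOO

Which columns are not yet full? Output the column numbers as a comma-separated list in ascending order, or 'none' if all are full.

Answer: 0,2,4

Derivation:
col 0: top cell = '.' → open
col 1: top cell = 'O' → FULL
col 2: top cell = '.' → open
col 3: top cell = 'X' → FULL
col 4: top cell = '.' → open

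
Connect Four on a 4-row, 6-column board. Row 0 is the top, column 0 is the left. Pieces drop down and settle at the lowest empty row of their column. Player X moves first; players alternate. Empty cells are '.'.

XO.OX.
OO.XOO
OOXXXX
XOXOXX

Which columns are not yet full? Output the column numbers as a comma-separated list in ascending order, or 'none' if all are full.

col 0: top cell = 'X' → FULL
col 1: top cell = 'O' → FULL
col 2: top cell = '.' → open
col 3: top cell = 'O' → FULL
col 4: top cell = 'X' → FULL
col 5: top cell = '.' → open

Answer: 2,5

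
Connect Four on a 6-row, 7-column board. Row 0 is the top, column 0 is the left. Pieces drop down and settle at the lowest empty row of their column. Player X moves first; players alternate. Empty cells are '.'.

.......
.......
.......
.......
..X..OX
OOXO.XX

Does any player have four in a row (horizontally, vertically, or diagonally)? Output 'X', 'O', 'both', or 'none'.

none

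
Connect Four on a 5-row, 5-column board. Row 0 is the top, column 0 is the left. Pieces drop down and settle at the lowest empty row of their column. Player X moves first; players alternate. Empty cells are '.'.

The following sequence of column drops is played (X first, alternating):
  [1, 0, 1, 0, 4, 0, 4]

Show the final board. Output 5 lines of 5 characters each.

Answer: .....
.....
O....
OX..X
OX..X

Derivation:
Move 1: X drops in col 1, lands at row 4
Move 2: O drops in col 0, lands at row 4
Move 3: X drops in col 1, lands at row 3
Move 4: O drops in col 0, lands at row 3
Move 5: X drops in col 4, lands at row 4
Move 6: O drops in col 0, lands at row 2
Move 7: X drops in col 4, lands at row 3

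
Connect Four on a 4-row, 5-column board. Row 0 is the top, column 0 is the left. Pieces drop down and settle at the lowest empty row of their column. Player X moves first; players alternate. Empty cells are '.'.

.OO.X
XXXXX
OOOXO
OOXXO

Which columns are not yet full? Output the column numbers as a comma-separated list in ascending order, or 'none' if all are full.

Answer: 0,3

Derivation:
col 0: top cell = '.' → open
col 1: top cell = 'O' → FULL
col 2: top cell = 'O' → FULL
col 3: top cell = '.' → open
col 4: top cell = 'X' → FULL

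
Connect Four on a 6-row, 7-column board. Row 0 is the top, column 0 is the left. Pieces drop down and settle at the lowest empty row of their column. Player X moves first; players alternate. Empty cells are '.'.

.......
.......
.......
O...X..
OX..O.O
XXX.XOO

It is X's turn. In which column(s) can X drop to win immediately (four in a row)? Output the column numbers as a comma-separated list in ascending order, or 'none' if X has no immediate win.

Answer: 3

Derivation:
col 0: drop X → no win
col 1: drop X → no win
col 2: drop X → no win
col 3: drop X → WIN!
col 4: drop X → no win
col 5: drop X → no win
col 6: drop X → no win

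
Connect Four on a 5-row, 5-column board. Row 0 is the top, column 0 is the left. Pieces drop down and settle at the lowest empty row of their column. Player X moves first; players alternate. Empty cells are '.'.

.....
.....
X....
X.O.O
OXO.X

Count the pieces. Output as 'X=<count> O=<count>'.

X=4 O=4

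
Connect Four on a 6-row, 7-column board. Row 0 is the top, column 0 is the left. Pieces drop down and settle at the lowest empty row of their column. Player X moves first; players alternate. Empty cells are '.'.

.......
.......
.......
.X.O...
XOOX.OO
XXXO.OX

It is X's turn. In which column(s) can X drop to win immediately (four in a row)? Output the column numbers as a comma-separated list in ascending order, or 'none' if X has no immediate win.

col 0: drop X → no win
col 1: drop X → no win
col 2: drop X → no win
col 3: drop X → no win
col 4: drop X → no win
col 5: drop X → no win
col 6: drop X → no win

Answer: none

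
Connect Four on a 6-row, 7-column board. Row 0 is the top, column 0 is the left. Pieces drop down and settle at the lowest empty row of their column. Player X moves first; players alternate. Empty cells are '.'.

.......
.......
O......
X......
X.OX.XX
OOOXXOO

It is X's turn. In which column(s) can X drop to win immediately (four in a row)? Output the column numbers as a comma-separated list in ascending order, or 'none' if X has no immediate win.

col 0: drop X → no win
col 1: drop X → no win
col 2: drop X → no win
col 3: drop X → no win
col 4: drop X → WIN!
col 5: drop X → no win
col 6: drop X → no win

Answer: 4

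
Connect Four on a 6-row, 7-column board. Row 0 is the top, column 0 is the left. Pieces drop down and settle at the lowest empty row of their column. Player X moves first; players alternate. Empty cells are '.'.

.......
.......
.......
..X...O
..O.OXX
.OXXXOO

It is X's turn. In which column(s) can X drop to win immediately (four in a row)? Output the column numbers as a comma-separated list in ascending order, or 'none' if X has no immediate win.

col 0: drop X → no win
col 1: drop X → no win
col 2: drop X → no win
col 3: drop X → no win
col 4: drop X → no win
col 5: drop X → no win
col 6: drop X → no win

Answer: none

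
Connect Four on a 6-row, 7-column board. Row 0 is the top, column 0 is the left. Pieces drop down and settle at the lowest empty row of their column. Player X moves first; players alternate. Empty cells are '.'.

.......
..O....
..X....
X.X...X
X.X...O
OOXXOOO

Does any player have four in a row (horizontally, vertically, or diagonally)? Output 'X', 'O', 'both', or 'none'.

X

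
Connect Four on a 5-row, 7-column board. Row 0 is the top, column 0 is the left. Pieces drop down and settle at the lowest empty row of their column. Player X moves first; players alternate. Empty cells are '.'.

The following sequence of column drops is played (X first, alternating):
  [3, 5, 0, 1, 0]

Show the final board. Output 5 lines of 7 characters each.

Move 1: X drops in col 3, lands at row 4
Move 2: O drops in col 5, lands at row 4
Move 3: X drops in col 0, lands at row 4
Move 4: O drops in col 1, lands at row 4
Move 5: X drops in col 0, lands at row 3

Answer: .......
.......
.......
X......
XO.X.O.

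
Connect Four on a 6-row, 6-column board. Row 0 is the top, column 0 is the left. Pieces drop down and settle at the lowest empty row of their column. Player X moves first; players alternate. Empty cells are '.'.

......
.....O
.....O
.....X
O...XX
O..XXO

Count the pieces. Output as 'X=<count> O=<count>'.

X=5 O=5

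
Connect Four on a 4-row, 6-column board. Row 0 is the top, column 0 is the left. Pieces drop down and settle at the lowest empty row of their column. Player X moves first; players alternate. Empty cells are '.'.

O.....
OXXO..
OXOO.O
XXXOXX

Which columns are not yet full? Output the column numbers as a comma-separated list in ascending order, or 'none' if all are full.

Answer: 1,2,3,4,5

Derivation:
col 0: top cell = 'O' → FULL
col 1: top cell = '.' → open
col 2: top cell = '.' → open
col 3: top cell = '.' → open
col 4: top cell = '.' → open
col 5: top cell = '.' → open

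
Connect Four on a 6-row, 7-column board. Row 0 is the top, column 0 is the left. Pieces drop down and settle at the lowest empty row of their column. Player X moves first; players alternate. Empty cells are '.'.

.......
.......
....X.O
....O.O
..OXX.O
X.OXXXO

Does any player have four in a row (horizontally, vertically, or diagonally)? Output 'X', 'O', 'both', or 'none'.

O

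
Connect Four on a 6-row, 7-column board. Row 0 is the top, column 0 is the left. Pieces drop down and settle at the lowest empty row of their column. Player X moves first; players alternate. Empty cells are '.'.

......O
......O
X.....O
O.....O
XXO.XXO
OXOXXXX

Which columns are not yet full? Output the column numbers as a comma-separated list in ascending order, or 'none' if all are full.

Answer: 0,1,2,3,4,5

Derivation:
col 0: top cell = '.' → open
col 1: top cell = '.' → open
col 2: top cell = '.' → open
col 3: top cell = '.' → open
col 4: top cell = '.' → open
col 5: top cell = '.' → open
col 6: top cell = 'O' → FULL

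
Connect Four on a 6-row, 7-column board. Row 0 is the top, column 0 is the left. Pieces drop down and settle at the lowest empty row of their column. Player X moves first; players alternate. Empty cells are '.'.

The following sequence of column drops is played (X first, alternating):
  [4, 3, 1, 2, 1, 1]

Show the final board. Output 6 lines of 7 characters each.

Answer: .......
.......
.......
.O.....
.X.....
.XOOX..

Derivation:
Move 1: X drops in col 4, lands at row 5
Move 2: O drops in col 3, lands at row 5
Move 3: X drops in col 1, lands at row 5
Move 4: O drops in col 2, lands at row 5
Move 5: X drops in col 1, lands at row 4
Move 6: O drops in col 1, lands at row 3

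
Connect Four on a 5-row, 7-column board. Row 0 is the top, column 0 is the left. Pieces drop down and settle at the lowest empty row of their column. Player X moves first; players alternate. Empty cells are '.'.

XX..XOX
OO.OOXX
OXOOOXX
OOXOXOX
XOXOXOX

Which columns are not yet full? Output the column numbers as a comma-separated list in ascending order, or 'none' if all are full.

Answer: 2,3

Derivation:
col 0: top cell = 'X' → FULL
col 1: top cell = 'X' → FULL
col 2: top cell = '.' → open
col 3: top cell = '.' → open
col 4: top cell = 'X' → FULL
col 5: top cell = 'O' → FULL
col 6: top cell = 'X' → FULL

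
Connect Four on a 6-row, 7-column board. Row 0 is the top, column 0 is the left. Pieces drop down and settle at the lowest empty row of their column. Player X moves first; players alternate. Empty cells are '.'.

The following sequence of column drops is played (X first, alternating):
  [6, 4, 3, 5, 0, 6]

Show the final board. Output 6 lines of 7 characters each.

Answer: .......
.......
.......
.......
......O
X..XOOX

Derivation:
Move 1: X drops in col 6, lands at row 5
Move 2: O drops in col 4, lands at row 5
Move 3: X drops in col 3, lands at row 5
Move 4: O drops in col 5, lands at row 5
Move 5: X drops in col 0, lands at row 5
Move 6: O drops in col 6, lands at row 4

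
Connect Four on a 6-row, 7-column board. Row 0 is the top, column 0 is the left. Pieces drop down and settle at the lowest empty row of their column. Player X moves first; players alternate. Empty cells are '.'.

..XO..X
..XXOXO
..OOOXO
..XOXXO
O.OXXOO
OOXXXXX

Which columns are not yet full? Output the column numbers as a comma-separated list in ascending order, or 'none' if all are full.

col 0: top cell = '.' → open
col 1: top cell = '.' → open
col 2: top cell = 'X' → FULL
col 3: top cell = 'O' → FULL
col 4: top cell = '.' → open
col 5: top cell = '.' → open
col 6: top cell = 'X' → FULL

Answer: 0,1,4,5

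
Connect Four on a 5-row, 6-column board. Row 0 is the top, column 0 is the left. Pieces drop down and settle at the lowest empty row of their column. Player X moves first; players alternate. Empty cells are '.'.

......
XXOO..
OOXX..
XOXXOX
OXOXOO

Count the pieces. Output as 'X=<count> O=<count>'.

X=10 O=10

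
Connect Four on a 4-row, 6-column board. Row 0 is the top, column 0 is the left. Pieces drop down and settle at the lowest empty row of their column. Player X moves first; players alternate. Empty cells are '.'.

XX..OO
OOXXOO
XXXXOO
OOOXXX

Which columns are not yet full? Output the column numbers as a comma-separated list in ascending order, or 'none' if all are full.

col 0: top cell = 'X' → FULL
col 1: top cell = 'X' → FULL
col 2: top cell = '.' → open
col 3: top cell = '.' → open
col 4: top cell = 'O' → FULL
col 5: top cell = 'O' → FULL

Answer: 2,3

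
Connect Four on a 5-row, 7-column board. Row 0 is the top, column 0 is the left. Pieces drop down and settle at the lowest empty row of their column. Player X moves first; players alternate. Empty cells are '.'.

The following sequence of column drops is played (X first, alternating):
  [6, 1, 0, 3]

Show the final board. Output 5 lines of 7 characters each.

Move 1: X drops in col 6, lands at row 4
Move 2: O drops in col 1, lands at row 4
Move 3: X drops in col 0, lands at row 4
Move 4: O drops in col 3, lands at row 4

Answer: .......
.......
.......
.......
XO.O..X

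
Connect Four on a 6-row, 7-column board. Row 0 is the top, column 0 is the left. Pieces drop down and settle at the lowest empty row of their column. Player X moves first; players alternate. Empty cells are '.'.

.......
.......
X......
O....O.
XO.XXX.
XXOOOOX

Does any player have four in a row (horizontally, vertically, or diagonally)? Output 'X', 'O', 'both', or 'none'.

O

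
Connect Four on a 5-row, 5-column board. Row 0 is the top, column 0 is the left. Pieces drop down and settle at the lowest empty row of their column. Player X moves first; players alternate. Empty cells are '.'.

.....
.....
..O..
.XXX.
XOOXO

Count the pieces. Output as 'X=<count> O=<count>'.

X=5 O=4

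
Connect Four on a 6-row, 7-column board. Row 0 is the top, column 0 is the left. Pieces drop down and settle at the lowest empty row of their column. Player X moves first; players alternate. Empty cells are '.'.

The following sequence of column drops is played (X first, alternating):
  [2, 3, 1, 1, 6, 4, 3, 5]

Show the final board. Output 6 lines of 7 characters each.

Move 1: X drops in col 2, lands at row 5
Move 2: O drops in col 3, lands at row 5
Move 3: X drops in col 1, lands at row 5
Move 4: O drops in col 1, lands at row 4
Move 5: X drops in col 6, lands at row 5
Move 6: O drops in col 4, lands at row 5
Move 7: X drops in col 3, lands at row 4
Move 8: O drops in col 5, lands at row 5

Answer: .......
.......
.......
.......
.O.X...
.XXOOOX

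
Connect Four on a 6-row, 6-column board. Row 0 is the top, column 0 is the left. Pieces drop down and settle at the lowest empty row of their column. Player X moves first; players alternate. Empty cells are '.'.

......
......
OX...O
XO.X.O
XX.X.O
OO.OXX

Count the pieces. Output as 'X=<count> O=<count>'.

X=8 O=8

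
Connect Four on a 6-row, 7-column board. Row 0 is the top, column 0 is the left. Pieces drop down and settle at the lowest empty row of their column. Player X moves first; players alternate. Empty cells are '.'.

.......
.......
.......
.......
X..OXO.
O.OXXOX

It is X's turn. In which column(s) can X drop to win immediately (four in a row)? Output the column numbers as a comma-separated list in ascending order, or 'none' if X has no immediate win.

col 0: drop X → no win
col 1: drop X → no win
col 2: drop X → no win
col 3: drop X → no win
col 4: drop X → no win
col 5: drop X → no win
col 6: drop X → no win

Answer: none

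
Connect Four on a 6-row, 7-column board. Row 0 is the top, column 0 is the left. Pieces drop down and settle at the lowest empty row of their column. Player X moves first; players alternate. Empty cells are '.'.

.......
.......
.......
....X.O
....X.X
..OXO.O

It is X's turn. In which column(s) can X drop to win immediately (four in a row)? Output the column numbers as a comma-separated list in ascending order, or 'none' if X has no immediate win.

Answer: none

Derivation:
col 0: drop X → no win
col 1: drop X → no win
col 2: drop X → no win
col 3: drop X → no win
col 4: drop X → no win
col 5: drop X → no win
col 6: drop X → no win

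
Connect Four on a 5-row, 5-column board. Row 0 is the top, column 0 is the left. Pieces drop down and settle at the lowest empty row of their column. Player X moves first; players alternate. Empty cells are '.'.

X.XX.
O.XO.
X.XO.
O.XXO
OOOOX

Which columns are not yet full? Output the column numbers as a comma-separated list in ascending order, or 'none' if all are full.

col 0: top cell = 'X' → FULL
col 1: top cell = '.' → open
col 2: top cell = 'X' → FULL
col 3: top cell = 'X' → FULL
col 4: top cell = '.' → open

Answer: 1,4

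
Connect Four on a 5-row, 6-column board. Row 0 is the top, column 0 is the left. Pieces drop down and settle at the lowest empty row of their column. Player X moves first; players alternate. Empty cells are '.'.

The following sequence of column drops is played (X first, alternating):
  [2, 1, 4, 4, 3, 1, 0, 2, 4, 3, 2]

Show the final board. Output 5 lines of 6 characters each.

Move 1: X drops in col 2, lands at row 4
Move 2: O drops in col 1, lands at row 4
Move 3: X drops in col 4, lands at row 4
Move 4: O drops in col 4, lands at row 3
Move 5: X drops in col 3, lands at row 4
Move 6: O drops in col 1, lands at row 3
Move 7: X drops in col 0, lands at row 4
Move 8: O drops in col 2, lands at row 3
Move 9: X drops in col 4, lands at row 2
Move 10: O drops in col 3, lands at row 3
Move 11: X drops in col 2, lands at row 2

Answer: ......
......
..X.X.
.OOOO.
XOXXX.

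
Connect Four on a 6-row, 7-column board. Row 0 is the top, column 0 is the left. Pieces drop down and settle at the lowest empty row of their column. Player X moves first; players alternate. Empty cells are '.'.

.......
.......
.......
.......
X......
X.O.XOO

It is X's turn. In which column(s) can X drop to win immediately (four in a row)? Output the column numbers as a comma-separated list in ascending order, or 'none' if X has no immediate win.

Answer: none

Derivation:
col 0: drop X → no win
col 1: drop X → no win
col 2: drop X → no win
col 3: drop X → no win
col 4: drop X → no win
col 5: drop X → no win
col 6: drop X → no win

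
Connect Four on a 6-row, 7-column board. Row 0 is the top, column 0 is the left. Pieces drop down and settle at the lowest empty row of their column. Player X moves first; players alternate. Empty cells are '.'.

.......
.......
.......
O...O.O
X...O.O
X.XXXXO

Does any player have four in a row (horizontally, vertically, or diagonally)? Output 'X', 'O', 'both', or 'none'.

X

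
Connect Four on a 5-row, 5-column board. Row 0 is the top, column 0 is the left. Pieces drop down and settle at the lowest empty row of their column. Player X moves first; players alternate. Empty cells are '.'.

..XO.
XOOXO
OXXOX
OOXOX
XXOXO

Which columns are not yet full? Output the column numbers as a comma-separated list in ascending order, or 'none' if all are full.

col 0: top cell = '.' → open
col 1: top cell = '.' → open
col 2: top cell = 'X' → FULL
col 3: top cell = 'O' → FULL
col 4: top cell = '.' → open

Answer: 0,1,4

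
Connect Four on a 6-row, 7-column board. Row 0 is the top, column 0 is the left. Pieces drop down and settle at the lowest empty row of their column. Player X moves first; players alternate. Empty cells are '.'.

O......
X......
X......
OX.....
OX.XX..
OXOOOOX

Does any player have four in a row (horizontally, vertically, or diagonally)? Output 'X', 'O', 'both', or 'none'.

O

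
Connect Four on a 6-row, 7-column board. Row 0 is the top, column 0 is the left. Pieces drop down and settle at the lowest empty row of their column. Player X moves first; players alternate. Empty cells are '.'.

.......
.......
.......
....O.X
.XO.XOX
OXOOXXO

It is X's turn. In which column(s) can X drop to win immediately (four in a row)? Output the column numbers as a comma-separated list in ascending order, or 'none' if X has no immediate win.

Answer: none

Derivation:
col 0: drop X → no win
col 1: drop X → no win
col 2: drop X → no win
col 3: drop X → no win
col 4: drop X → no win
col 5: drop X → no win
col 6: drop X → no win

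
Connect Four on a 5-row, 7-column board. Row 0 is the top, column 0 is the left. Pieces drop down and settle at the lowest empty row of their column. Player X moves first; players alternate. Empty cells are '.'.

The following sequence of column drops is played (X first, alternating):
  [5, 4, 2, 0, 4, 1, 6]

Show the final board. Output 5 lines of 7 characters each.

Move 1: X drops in col 5, lands at row 4
Move 2: O drops in col 4, lands at row 4
Move 3: X drops in col 2, lands at row 4
Move 4: O drops in col 0, lands at row 4
Move 5: X drops in col 4, lands at row 3
Move 6: O drops in col 1, lands at row 4
Move 7: X drops in col 6, lands at row 4

Answer: .......
.......
.......
....X..
OOX.OXX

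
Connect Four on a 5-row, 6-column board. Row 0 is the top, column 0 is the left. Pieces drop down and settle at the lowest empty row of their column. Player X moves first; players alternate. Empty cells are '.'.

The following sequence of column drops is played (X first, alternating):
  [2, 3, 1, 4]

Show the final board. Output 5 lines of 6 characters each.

Move 1: X drops in col 2, lands at row 4
Move 2: O drops in col 3, lands at row 4
Move 3: X drops in col 1, lands at row 4
Move 4: O drops in col 4, lands at row 4

Answer: ......
......
......
......
.XXOO.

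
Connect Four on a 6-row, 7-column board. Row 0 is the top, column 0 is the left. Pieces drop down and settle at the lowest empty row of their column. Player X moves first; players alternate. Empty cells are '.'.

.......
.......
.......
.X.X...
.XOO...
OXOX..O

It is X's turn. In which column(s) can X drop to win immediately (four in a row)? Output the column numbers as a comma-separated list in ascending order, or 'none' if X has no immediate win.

col 0: drop X → no win
col 1: drop X → WIN!
col 2: drop X → no win
col 3: drop X → no win
col 4: drop X → no win
col 5: drop X → no win
col 6: drop X → no win

Answer: 1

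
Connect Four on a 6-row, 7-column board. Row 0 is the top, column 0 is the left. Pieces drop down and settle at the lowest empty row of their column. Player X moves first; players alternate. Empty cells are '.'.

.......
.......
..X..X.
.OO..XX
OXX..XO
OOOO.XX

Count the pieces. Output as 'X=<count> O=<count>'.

X=9 O=8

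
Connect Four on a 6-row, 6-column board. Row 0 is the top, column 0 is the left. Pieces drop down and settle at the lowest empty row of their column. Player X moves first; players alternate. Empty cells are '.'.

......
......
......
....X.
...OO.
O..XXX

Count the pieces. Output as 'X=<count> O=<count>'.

X=4 O=3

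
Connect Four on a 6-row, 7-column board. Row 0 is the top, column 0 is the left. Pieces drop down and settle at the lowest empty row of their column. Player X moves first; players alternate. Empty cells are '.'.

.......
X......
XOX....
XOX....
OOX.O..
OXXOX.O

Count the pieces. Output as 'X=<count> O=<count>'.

X=9 O=8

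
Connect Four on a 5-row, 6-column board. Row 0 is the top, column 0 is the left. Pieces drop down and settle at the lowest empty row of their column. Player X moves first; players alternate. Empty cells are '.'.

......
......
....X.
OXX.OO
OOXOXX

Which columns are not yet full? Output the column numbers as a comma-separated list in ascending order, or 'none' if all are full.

Answer: 0,1,2,3,4,5

Derivation:
col 0: top cell = '.' → open
col 1: top cell = '.' → open
col 2: top cell = '.' → open
col 3: top cell = '.' → open
col 4: top cell = '.' → open
col 5: top cell = '.' → open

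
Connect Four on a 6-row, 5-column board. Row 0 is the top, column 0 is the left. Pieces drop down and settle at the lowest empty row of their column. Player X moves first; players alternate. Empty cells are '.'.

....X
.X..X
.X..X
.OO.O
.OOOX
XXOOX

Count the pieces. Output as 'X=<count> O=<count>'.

X=9 O=8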